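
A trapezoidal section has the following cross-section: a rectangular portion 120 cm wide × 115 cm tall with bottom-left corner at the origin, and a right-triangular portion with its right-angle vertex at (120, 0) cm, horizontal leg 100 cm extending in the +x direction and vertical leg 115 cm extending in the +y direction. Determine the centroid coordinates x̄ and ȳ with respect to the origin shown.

x̄ = 87.45 cm, ȳ = 51.86 cm

rectangular portion: A = 120 × 115 = 13800.00, centroid at (60.00, 57.50).
triangular portion: A = ½·100·115 = 5750.00, centroid at (153.33, 38.33).
ΣA = 19550.00 cm², ΣAx̄ = 1709666.67 cm³, ΣAȳ = 1013916.67 cm³.
x̄ = 1709666.67/19550.00 = 87.45 cm; ȳ = 1013916.67/19550.00 = 51.86 cm.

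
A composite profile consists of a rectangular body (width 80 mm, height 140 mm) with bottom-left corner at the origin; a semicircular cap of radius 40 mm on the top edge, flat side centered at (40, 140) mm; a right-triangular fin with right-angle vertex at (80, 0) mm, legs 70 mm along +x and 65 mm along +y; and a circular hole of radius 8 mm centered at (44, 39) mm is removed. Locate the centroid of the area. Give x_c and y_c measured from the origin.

x_c = 49.08 mm, y_c = 77.28 mm

rectangular body: A = 80 × 140 = 11200.00, centroid at (40.00, 70.00).
semicircular top: A = ½π·40² = 2513.27, centroid at (40.00, 156.98).
triangular fin: A = ½·70·65 = 2275.00, centroid at (103.33, 21.67).
hole: A = −π·8² = -201.06, centroid at (44.00, 39.00).
ΣA = 15787.21 mm², ΣAx_c = 774767.57 mm³, ΣAy_c = 1219975.30 mm³.
x_c = 774767.57/15787.21 = 49.08 mm; y_c = 1219975.30/15787.21 = 77.28 mm.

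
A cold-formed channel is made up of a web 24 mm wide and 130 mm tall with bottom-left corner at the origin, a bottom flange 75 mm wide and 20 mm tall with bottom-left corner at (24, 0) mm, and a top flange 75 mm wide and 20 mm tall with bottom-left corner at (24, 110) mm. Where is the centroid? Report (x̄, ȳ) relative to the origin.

x̄ = 36.26 mm, ȳ = 65.00 mm

web: A = 24 × 130 = 3120.00, centroid at (12.00, 65.00).
bottom flange: A = 75 × 20 = 1500.00, centroid at (61.50, 10.00).
top flange: A = 75 × 20 = 1500.00, centroid at (61.50, 120.00).
ΣA = 6120.00 mm²
ΣAx̄ = (3120.00)(12.00) + (1500.00)(61.50) + (1500.00)(61.50) = 221940.00 mm³
ΣAȳ = (3120.00)(65.00) + (1500.00)(10.00) + (1500.00)(120.00) = 397800.00 mm³
x̄ = 221940.00 / 6120.00 = 36.26 mm
ȳ = 397800.00 / 6120.00 = 65.00 mm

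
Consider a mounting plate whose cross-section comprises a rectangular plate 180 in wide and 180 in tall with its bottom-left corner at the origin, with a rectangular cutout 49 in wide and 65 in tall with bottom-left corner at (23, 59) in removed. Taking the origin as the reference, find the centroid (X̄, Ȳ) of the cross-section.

Part | A | x̄ᵢ | ȳᵢ | A·x̄ᵢ | A·ȳᵢ
plate | 32400.00 | 90.00 | 90.00 | 2916000.00 | 2916000.00
hole | -3185.00 | 47.50 | 91.50 | -151287.50 | -291427.50
Σ | 29215.00 |  |  | 2764712.50 | 2624572.50
X̄ = 2764712.50 / 29215.00 = 94.63 in
Ȳ = 2624572.50 / 29215.00 = 89.84 in

X̄ = 94.63 in, Ȳ = 89.84 in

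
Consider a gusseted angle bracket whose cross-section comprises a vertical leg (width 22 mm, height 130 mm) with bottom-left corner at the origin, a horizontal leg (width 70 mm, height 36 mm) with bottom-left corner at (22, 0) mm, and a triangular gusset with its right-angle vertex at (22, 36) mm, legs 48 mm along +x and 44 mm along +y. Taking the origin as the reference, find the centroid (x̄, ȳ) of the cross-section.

vertical leg: A = 22 × 130 = 2860.00, centroid at (11.00, 65.00).
horizontal leg: A = 70 × 36 = 2520.00, centroid at (57.00, 18.00).
gusset: A = ½·48·44 = 1056.00, centroid at (38.00, 50.67).
ΣA = 6436.00 mm²
ΣAx̄ = (2860.00)(11.00) + (2520.00)(57.00) + (1056.00)(38.00) = 215228.00 mm³
ΣAȳ = (2860.00)(65.00) + (2520.00)(18.00) + (1056.00)(50.67) = 284764.00 mm³
x̄ = 215228.00 / 6436.00 = 33.44 mm
ȳ = 284764.00 / 6436.00 = 44.25 mm

x̄ = 33.44 mm, ȳ = 44.25 mm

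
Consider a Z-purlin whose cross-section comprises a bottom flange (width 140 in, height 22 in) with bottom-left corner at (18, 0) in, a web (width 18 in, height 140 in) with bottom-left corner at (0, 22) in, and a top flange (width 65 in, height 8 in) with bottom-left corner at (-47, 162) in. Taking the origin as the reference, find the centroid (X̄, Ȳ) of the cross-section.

bottom flange: A = 140 × 22 = 3080.00, centroid at (88.00, 11.00).
web: A = 18 × 140 = 2520.00, centroid at (9.00, 92.00).
top flange: A = 65 × 8 = 520.00, centroid at (-14.50, 166.00).
ΣA = 6120.00 in², ΣAX̄ = 286180.00 in³, ΣAȲ = 352040.00 in³.
X̄ = 286180.00/6120.00 = 46.76 in; Ȳ = 352040.00/6120.00 = 57.52 in.

X̄ = 46.76 in, Ȳ = 57.52 in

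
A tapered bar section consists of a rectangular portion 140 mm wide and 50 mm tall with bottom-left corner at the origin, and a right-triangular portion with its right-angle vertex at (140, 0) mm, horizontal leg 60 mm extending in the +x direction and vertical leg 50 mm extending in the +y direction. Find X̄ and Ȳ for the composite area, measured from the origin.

X̄ = 85.88 mm, Ȳ = 23.53 mm

rectangular portion: A = 140 × 50 = 7000.00, centroid at (70.00, 25.00).
triangular portion: A = ½·60·50 = 1500.00, centroid at (160.00, 16.67).
ΣA = 8500.00 mm²
ΣAX̄ = (7000.00)(70.00) + (1500.00)(160.00) = 730000.00 mm³
ΣAȲ = (7000.00)(25.00) + (1500.00)(16.67) = 200000.00 mm³
X̄ = 730000.00 / 8500.00 = 85.88 mm
Ȳ = 200000.00 / 8500.00 = 23.53 mm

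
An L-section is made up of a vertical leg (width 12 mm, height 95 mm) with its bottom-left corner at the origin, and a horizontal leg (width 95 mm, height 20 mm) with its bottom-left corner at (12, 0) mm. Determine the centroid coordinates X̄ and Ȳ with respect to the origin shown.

vertical leg: A = 12 × 95 = 1140.00, centroid at (6.00, 47.50).
horizontal leg: A = 95 × 20 = 1900.00, centroid at (59.50, 10.00).
ΣA = 3040.00 mm²
ΣAX̄ = (1140.00)(6.00) + (1900.00)(59.50) = 119890.00 mm³
ΣAȲ = (1140.00)(47.50) + (1900.00)(10.00) = 73150.00 mm³
X̄ = 119890.00 / 3040.00 = 39.44 mm
Ȳ = 73150.00 / 3040.00 = 24.06 mm

X̄ = 39.44 mm, Ȳ = 24.06 mm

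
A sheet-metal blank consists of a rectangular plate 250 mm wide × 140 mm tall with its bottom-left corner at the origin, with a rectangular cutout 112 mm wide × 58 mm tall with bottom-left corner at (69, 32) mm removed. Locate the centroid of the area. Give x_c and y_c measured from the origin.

x_c = 125.00 mm, y_c = 72.05 mm

plate: A = 250 × 140 = 35000.00, centroid at (125.00, 70.00).
hole: A = −(112 × 58) = -6496.00, centroid at (125.00, 61.00).
ΣA = 28504.00 mm²
ΣAx_c = (35000.00)(125.00) + (-6496.00)(125.00) = 3563000.00 mm³
ΣAy_c = (35000.00)(70.00) + (-6496.00)(61.00) = 2053744.00 mm³
x_c = 3563000.00 / 28504.00 = 125.00 mm
y_c = 2053744.00 / 28504.00 = 72.05 mm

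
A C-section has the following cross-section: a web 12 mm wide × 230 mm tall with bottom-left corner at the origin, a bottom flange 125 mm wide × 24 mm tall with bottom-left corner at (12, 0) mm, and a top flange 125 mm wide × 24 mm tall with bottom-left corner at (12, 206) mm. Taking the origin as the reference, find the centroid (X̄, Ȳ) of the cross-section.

web: A = 12 × 230 = 2760.00, centroid at (6.00, 115.00).
bottom flange: A = 125 × 24 = 3000.00, centroid at (74.50, 12.00).
top flange: A = 125 × 24 = 3000.00, centroid at (74.50, 218.00).
ΣA = 8760.00 mm²
ΣAX̄ = (2760.00)(6.00) + (3000.00)(74.50) + (3000.00)(74.50) = 463560.00 mm³
ΣAȲ = (2760.00)(115.00) + (3000.00)(12.00) + (3000.00)(218.00) = 1007400.00 mm³
X̄ = 463560.00 / 8760.00 = 52.92 mm
Ȳ = 1007400.00 / 8760.00 = 115.00 mm

X̄ = 52.92 mm, Ȳ = 115.00 mm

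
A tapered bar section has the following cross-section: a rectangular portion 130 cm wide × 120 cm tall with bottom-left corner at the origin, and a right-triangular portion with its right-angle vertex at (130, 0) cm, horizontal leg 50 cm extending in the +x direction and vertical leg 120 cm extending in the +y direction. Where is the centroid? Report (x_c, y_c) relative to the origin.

x_c = 78.17 cm, y_c = 56.77 cm

rectangular portion: A = 130 × 120 = 15600.00, centroid at (65.00, 60.00).
triangular portion: A = ½·50·120 = 3000.00, centroid at (146.67, 40.00).
ΣA = 18600.00 cm²
ΣAx_c = (15600.00)(65.00) + (3000.00)(146.67) = 1454000.00 cm³
ΣAy_c = (15600.00)(60.00) + (3000.00)(40.00) = 1056000.00 cm³
x_c = 1454000.00 / 18600.00 = 78.17 cm
y_c = 1056000.00 / 18600.00 = 56.77 cm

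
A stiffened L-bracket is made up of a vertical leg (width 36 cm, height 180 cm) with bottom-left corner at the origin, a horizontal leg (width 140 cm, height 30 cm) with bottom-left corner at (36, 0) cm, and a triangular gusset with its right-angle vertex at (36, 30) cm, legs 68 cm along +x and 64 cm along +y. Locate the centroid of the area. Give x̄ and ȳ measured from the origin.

x̄ = 53.63 cm, ȳ = 58.95 cm

vertical leg: A = 36 × 180 = 6480.00, centroid at (18.00, 90.00).
horizontal leg: A = 140 × 30 = 4200.00, centroid at (106.00, 15.00).
gusset: A = ½·68·64 = 2176.00, centroid at (58.67, 51.33).
ΣA = 12856.00 cm²
ΣAx̄ = (6480.00)(18.00) + (4200.00)(106.00) + (2176.00)(58.67) = 689498.67 cm³
ΣAȳ = (6480.00)(90.00) + (4200.00)(15.00) + (2176.00)(51.33) = 757901.33 cm³
x̄ = 689498.67 / 12856.00 = 53.63 cm
ȳ = 757901.33 / 12856.00 = 58.95 cm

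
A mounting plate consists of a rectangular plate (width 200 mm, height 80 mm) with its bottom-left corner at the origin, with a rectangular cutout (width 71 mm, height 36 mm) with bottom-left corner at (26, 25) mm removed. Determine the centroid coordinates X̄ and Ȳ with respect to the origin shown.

plate: A = 200 × 80 = 16000.00, centroid at (100.00, 40.00).
hole: A = −(71 × 36) = -2556.00, centroid at (61.50, 43.00).
ΣA = 13444.00 mm², ΣAX̄ = 1442806.00 mm³, ΣAȲ = 530092.00 mm³.
X̄ = 1442806.00/13444.00 = 107.32 mm; Ȳ = 530092.00/13444.00 = 39.43 mm.

X̄ = 107.32 mm, Ȳ = 39.43 mm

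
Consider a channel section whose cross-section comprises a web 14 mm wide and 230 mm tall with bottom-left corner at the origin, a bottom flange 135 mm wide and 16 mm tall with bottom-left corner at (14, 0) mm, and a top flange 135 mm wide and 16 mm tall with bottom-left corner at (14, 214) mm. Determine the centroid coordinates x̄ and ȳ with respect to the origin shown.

x̄ = 49.68 mm, ȳ = 115.00 mm

web: A = 14 × 230 = 3220.00, centroid at (7.00, 115.00).
bottom flange: A = 135 × 16 = 2160.00, centroid at (81.50, 8.00).
top flange: A = 135 × 16 = 2160.00, centroid at (81.50, 222.00).
ΣA = 7540.00 mm²
ΣAx̄ = (3220.00)(7.00) + (2160.00)(81.50) + (2160.00)(81.50) = 374620.00 mm³
ΣAȳ = (3220.00)(115.00) + (2160.00)(8.00) + (2160.00)(222.00) = 867100.00 mm³
x̄ = 374620.00 / 7540.00 = 49.68 mm
ȳ = 867100.00 / 7540.00 = 115.00 mm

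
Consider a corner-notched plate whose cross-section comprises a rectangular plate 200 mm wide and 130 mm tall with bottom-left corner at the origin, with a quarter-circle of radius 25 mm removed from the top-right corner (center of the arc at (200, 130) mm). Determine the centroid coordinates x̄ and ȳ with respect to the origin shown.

x̄ = 98.28 mm, ȳ = 63.95 mm

Part | A | x̄ᵢ | ȳᵢ | A·x̄ᵢ | A·ȳᵢ
plate | 26000.00 | 100.00 | 65.00 | 2600000.00 | 1690000.00
removed quarter-circle | -490.87 | 189.39 | 119.39 | -92966.44 | -58605.27
Σ | 25509.13 |  |  | 2507033.56 | 1631394.73
x̄ = 2507033.56 / 25509.13 = 98.28 mm
ȳ = 1631394.73 / 25509.13 = 63.95 mm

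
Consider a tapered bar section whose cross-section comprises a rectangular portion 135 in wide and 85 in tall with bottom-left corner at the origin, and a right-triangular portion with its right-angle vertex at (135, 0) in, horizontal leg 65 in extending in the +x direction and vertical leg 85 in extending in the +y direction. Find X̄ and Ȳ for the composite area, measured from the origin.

rectangular portion: A = 135 × 85 = 11475.00, centroid at (67.50, 42.50).
triangular portion: A = ½·65·85 = 2762.50, centroid at (156.67, 28.33).
ΣA = 14237.50 in²
ΣAX̄ = (11475.00)(67.50) + (2762.50)(156.67) = 1207354.17 in³
ΣAȲ = (11475.00)(42.50) + (2762.50)(28.33) = 565958.33 in³
X̄ = 1207354.17 / 14237.50 = 84.80 in
Ȳ = 565958.33 / 14237.50 = 39.75 in

X̄ = 84.80 in, Ȳ = 39.75 in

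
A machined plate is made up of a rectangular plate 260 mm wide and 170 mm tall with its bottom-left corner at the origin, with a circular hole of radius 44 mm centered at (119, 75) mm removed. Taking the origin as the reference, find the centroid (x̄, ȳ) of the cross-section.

x̄ = 131.76 mm, ȳ = 86.60 mm

plate: A = 260 × 170 = 44200.00, centroid at (130.00, 85.00).
hole: A = −π·44² = -6082.12, centroid at (119.00, 75.00).
ΣA = 38117.88 mm²
ΣAx̄ = (44200.00)(130.00) + (-6082.12)(119.00) = 5022227.32 mm³
ΣAȳ = (44200.00)(85.00) + (-6082.12)(75.00) = 3300840.75 mm³
x̄ = 5022227.32 / 38117.88 = 131.76 mm
ȳ = 3300840.75 / 38117.88 = 86.60 mm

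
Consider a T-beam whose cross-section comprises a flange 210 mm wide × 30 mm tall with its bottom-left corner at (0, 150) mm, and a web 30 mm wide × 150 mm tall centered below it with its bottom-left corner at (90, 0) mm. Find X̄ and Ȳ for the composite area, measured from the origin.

X̄ = 105.00 mm, Ȳ = 127.50 mm

web: A = 30 × 150 = 4500.00, centroid at (105.00, 75.00).
flange: A = 210 × 30 = 6300.00, centroid at (105.00, 165.00).
ΣA = 10800.00 mm²
ΣAX̄ = (4500.00)(105.00) + (6300.00)(105.00) = 1134000.00 mm³
ΣAȲ = (4500.00)(75.00) + (6300.00)(165.00) = 1377000.00 mm³
X̄ = 1134000.00 / 10800.00 = 105.00 mm
Ȳ = 1377000.00 / 10800.00 = 127.50 mm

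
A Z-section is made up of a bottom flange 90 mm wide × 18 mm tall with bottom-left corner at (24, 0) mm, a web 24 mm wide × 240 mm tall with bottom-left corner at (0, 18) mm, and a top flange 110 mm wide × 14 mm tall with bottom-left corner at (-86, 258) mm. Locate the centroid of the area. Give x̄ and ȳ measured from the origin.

bottom flange: A = 90 × 18 = 1620.00, centroid at (69.00, 9.00).
web: A = 24 × 240 = 5760.00, centroid at (12.00, 138.00).
top flange: A = 110 × 14 = 1540.00, centroid at (-31.00, 265.00).
ΣA = 8920.00 mm²
ΣAx̄ = (1620.00)(69.00) + (5760.00)(12.00) + (1540.00)(-31.00) = 133160.00 mm³
ΣAȳ = (1620.00)(9.00) + (5760.00)(138.00) + (1540.00)(265.00) = 1217560.00 mm³
x̄ = 133160.00 / 8920.00 = 14.93 mm
ȳ = 1217560.00 / 8920.00 = 136.50 mm

x̄ = 14.93 mm, ȳ = 136.50 mm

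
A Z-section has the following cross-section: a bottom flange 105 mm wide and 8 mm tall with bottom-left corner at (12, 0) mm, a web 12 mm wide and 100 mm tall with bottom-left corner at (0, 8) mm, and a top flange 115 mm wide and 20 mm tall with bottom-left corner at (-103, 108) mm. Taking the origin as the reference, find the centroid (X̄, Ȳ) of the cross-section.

X̄ = -9.97 mm, Ȳ = 79.35 mm

bottom flange: A = 105 × 8 = 840.00, centroid at (64.50, 4.00).
web: A = 12 × 100 = 1200.00, centroid at (6.00, 58.00).
top flange: A = 115 × 20 = 2300.00, centroid at (-45.50, 118.00).
ΣA = 4340.00 mm², ΣAX̄ = -43270.00 mm³, ΣAȲ = 344360.00 mm³.
X̄ = -43270.00/4340.00 = -9.97 mm; Ȳ = 344360.00/4340.00 = 79.35 mm.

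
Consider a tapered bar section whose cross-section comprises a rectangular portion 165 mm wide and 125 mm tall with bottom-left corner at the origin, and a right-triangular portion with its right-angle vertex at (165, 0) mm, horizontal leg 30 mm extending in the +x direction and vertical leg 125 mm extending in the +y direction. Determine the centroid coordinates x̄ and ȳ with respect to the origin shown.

x̄ = 90.21 mm, ȳ = 60.76 mm

rectangular portion: A = 165 × 125 = 20625.00, centroid at (82.50, 62.50).
triangular portion: A = ½·30·125 = 1875.00, centroid at (175.00, 41.67).
ΣA = 22500.00 mm²
ΣAx̄ = (20625.00)(82.50) + (1875.00)(175.00) = 2029687.50 mm³
ΣAȳ = (20625.00)(62.50) + (1875.00)(41.67) = 1367187.50 mm³
x̄ = 2029687.50 / 22500.00 = 90.21 mm
ȳ = 1367187.50 / 22500.00 = 60.76 mm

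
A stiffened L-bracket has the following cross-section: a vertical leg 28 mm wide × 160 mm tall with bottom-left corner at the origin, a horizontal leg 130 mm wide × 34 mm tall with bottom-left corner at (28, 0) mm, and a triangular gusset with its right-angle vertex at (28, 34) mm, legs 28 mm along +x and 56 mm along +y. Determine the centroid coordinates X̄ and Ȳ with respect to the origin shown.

vertical leg: A = 28 × 160 = 4480.00, centroid at (14.00, 80.00).
horizontal leg: A = 130 × 34 = 4420.00, centroid at (93.00, 17.00).
gusset: A = ½·28·56 = 784.00, centroid at (37.33, 52.67).
ΣA = 9684.00 mm²
ΣAX̄ = (4480.00)(14.00) + (4420.00)(93.00) + (784.00)(37.33) = 503049.33 mm³
ΣAȲ = (4480.00)(80.00) + (4420.00)(17.00) + (784.00)(52.67) = 474830.67 mm³
X̄ = 503049.33 / 9684.00 = 51.95 mm
Ȳ = 474830.67 / 9684.00 = 49.03 mm

X̄ = 51.95 mm, Ȳ = 49.03 mm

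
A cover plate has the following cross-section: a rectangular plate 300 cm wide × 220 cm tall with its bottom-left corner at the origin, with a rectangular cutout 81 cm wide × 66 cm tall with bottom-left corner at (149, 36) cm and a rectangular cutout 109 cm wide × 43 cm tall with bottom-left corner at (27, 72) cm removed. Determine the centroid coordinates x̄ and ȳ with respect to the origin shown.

plate: A = 300 × 220 = 66000.00, centroid at (150.00, 110.00).
hole 1: A = −(81 × 66) = -5346.00, centroid at (189.50, 69.00).
hole 2: A = −(109 × 43) = -4687.00, centroid at (81.50, 93.50).
ΣA = 55967.00 cm², ΣAx̄ = 8504942.50 cm³, ΣAȳ = 6452891.50 cm³.
x̄ = 8504942.50/55967.00 = 151.96 cm; ȳ = 6452891.50/55967.00 = 115.30 cm.

x̄ = 151.96 cm, ȳ = 115.30 cm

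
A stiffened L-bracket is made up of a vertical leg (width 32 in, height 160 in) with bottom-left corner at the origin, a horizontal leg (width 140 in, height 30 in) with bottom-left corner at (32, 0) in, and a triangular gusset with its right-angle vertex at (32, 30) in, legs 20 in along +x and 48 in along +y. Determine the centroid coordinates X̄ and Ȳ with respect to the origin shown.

X̄ = 53.97 in, Ȳ = 50.48 in

vertical leg: A = 32 × 160 = 5120.00, centroid at (16.00, 80.00).
horizontal leg: A = 140 × 30 = 4200.00, centroid at (102.00, 15.00).
gusset: A = ½·20·48 = 480.00, centroid at (38.67, 46.00).
ΣA = 9800.00 in², ΣAX̄ = 528880.00 in³, ΣAȲ = 494680.00 in³.
X̄ = 528880.00/9800.00 = 53.97 in; Ȳ = 494680.00/9800.00 = 50.48 in.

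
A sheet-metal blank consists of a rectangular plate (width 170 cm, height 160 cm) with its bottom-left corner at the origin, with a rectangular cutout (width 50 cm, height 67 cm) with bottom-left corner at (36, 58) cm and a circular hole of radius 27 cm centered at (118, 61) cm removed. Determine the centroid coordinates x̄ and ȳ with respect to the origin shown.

x̄ = 85.22 cm, ȳ = 80.23 cm

plate: A = 170 × 160 = 27200.00, centroid at (85.00, 80.00).
hole 1: A = −(50 × 67) = -3350.00, centroid at (61.00, 91.50).
hole 2: A = −π·27² = -2290.22, centroid at (118.00, 61.00).
ΣA = 21559.78 cm²
ΣAx̄ = (27200.00)(85.00) + (-3350.00)(61.00) + (-2290.22)(118.00) = 1837403.92 cm³
ΣAȳ = (27200.00)(80.00) + (-3350.00)(91.50) + (-2290.22)(61.00) = 1729771.52 cm³
x̄ = 1837403.92 / 21559.78 = 85.22 cm
ȳ = 1729771.52 / 21559.78 = 80.23 cm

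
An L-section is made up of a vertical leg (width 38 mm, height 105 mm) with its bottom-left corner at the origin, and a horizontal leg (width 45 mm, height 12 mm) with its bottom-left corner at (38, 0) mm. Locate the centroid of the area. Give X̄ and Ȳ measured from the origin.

vertical leg: A = 38 × 105 = 3990.00, centroid at (19.00, 52.50).
horizontal leg: A = 45 × 12 = 540.00, centroid at (60.50, 6.00).
ΣA = 4530.00 mm²
ΣAX̄ = (3990.00)(19.00) + (540.00)(60.50) = 108480.00 mm³
ΣAȲ = (3990.00)(52.50) + (540.00)(6.00) = 212715.00 mm³
X̄ = 108480.00 / 4530.00 = 23.95 mm
Ȳ = 212715.00 / 4530.00 = 46.96 mm

X̄ = 23.95 mm, Ȳ = 46.96 mm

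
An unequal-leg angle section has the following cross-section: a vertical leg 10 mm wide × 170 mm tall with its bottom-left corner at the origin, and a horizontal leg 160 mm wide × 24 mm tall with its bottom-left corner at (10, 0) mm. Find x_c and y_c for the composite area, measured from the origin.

Part | A | x̄ᵢ | ȳᵢ | A·x̄ᵢ | A·ȳᵢ
vertical leg | 1700.00 | 5.00 | 85.00 | 8500.00 | 144500.00
horizontal leg | 3840.00 | 90.00 | 12.00 | 345600.00 | 46080.00
Σ | 5540.00 |  |  | 354100.00 | 190580.00
x_c = 354100.00 / 5540.00 = 63.92 mm
y_c = 190580.00 / 5540.00 = 34.40 mm

x_c = 63.92 mm, y_c = 34.40 mm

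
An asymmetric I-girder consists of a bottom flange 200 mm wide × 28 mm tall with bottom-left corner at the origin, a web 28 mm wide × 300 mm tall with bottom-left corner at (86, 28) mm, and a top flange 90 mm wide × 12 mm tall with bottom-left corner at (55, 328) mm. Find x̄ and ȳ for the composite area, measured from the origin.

bottom flange: A = 200 × 28 = 5600.00, centroid at (100.00, 14.00).
web: A = 28 × 300 = 8400.00, centroid at (100.00, 178.00).
top flange: A = 90 × 12 = 1080.00, centroid at (100.00, 334.00).
ΣA = 15080.00 mm², ΣAx̄ = 1508000.00 mm³, ΣAȳ = 1934320.00 mm³.
x̄ = 1508000.00/15080.00 = 100.00 mm; ȳ = 1934320.00/15080.00 = 128.27 mm.

x̄ = 100.00 mm, ȳ = 128.27 mm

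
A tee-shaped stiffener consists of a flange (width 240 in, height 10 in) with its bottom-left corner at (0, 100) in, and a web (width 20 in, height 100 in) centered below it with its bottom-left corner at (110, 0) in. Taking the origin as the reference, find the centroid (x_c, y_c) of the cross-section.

x_c = 120.00 in, y_c = 80.00 in

web: A = 20 × 100 = 2000.00, centroid at (120.00, 50.00).
flange: A = 240 × 10 = 2400.00, centroid at (120.00, 105.00).
ΣA = 4400.00 in², ΣAx_c = 528000.00 in³, ΣAy_c = 352000.00 in³.
x_c = 528000.00/4400.00 = 120.00 in; y_c = 352000.00/4400.00 = 80.00 in.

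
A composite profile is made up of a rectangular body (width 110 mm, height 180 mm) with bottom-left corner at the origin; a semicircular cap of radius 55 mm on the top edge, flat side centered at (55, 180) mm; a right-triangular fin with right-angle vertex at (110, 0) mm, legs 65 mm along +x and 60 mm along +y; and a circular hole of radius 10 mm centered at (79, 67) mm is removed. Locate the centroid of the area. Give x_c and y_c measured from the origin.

Part | A | x̄ᵢ | ȳᵢ | A·x̄ᵢ | A·ȳᵢ
rectangular body | 19800.00 | 55.00 | 90.00 | 1089000.00 | 1782000.00
semicircular top | 4751.66 | 55.00 | 203.34 | 261341.24 | 966215.27
triangular fin | 1950.00 | 131.67 | 20.00 | 256750.00 | 39000.00
hole | -314.16 | 79.00 | 67.00 | -24818.58 | -21048.67
Σ | 26187.50 |  |  | 1582272.66 | 2766166.60
x_c = 1582272.66 / 26187.50 = 60.42 mm
y_c = 2766166.60 / 26187.50 = 105.63 mm

x_c = 60.42 mm, y_c = 105.63 mm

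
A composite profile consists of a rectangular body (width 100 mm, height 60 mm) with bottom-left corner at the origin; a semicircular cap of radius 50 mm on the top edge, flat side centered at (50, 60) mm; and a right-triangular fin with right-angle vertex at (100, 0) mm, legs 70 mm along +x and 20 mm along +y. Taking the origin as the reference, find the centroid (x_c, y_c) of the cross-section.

x_c = 54.83 mm, y_c = 47.39 mm

rectangular body: A = 100 × 60 = 6000.00, centroid at (50.00, 30.00).
semicircular top: A = ½π·50² = 3926.99, centroid at (50.00, 81.22).
triangular fin: A = ½·70·20 = 700.00, centroid at (123.33, 6.67).
ΣA = 10626.99 mm², ΣAx_c = 582682.87 mm³, ΣAy_c = 503619.45 mm³.
x_c = 582682.87/10626.99 = 54.83 mm; y_c = 503619.45/10626.99 = 47.39 mm.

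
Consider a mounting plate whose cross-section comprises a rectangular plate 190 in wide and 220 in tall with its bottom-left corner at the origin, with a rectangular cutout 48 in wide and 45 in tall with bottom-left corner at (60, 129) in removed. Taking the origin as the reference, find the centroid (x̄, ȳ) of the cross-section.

plate: A = 190 × 220 = 41800.00, centroid at (95.00, 110.00).
hole: A = −(48 × 45) = -2160.00, centroid at (84.00, 151.50).
ΣA = 39640.00 in², ΣAx̄ = 3789560.00 in³, ΣAȳ = 4270760.00 in³.
x̄ = 3789560.00/39640.00 = 95.60 in; ȳ = 4270760.00/39640.00 = 107.74 in.

x̄ = 95.60 in, ȳ = 107.74 in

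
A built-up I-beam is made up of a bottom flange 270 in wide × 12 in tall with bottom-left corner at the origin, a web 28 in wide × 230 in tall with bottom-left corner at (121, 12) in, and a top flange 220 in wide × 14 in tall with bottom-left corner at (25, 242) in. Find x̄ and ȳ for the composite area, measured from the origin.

bottom flange: A = 270 × 12 = 3240.00, centroid at (135.00, 6.00).
web: A = 28 × 230 = 6440.00, centroid at (135.00, 127.00).
top flange: A = 220 × 14 = 3080.00, centroid at (135.00, 249.00).
ΣA = 12760.00 in², ΣAx̄ = 1722600.00 in³, ΣAȳ = 1604240.00 in³.
x̄ = 1722600.00/12760.00 = 135.00 in; ȳ = 1604240.00/12760.00 = 125.72 in.

x̄ = 135.00 in, ȳ = 125.72 in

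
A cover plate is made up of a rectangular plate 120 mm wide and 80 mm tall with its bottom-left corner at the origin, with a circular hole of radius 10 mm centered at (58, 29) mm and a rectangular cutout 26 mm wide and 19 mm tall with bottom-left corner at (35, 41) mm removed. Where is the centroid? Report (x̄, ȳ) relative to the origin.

x̄ = 60.75 mm, ȳ = 39.80 mm

plate: A = 120 × 80 = 9600.00, centroid at (60.00, 40.00).
hole 1: A = −π·10² = -314.16, centroid at (58.00, 29.00).
hole 2: A = −(26 × 19) = -494.00, centroid at (48.00, 50.50).
ΣA = 8791.84 mm², ΣAx̄ = 534066.76 mm³, ΣAȳ = 349942.38 mm³.
x̄ = 534066.76/8791.84 = 60.75 mm; ȳ = 349942.38/8791.84 = 39.80 mm.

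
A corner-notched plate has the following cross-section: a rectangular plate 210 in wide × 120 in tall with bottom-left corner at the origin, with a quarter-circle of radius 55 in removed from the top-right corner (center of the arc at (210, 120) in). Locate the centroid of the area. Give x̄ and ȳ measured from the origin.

x̄ = 96.50 in, ȳ = 56.18 in

plate: A = 210 × 120 = 25200.00, centroid at (105.00, 60.00).
removed quarter-circle: A = −¼π·55² = -2375.83, centroid at (186.66, 96.66).
ΣA = 22824.17 in²
ΣAx̄ = (25200.00)(105.00) + (-2375.83)(186.66) = 2202534.15 in³
ΣAȳ = (25200.00)(60.00) + (-2375.83)(96.66) = 1282358.80 in³
x̄ = 2202534.15 / 22824.17 = 96.50 in
ȳ = 1282358.80 / 22824.17 = 56.18 in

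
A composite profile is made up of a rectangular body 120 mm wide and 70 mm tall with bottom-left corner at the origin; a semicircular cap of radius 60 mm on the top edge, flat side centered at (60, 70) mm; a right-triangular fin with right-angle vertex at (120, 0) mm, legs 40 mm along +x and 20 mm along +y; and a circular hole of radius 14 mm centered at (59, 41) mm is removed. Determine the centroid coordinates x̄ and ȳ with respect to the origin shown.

rectangular body: A = 120 × 70 = 8400.00, centroid at (60.00, 35.00).
semicircular top: A = ½π·60² = 5654.87, centroid at (60.00, 95.46).
triangular fin: A = ½·40·20 = 400.00, centroid at (133.33, 6.67).
hole: A = −π·14² = -615.75, centroid at (59.00, 41.00).
ΣA = 13839.11 mm²
ΣAx̄ = (8400.00)(60.00) + (5654.87)(60.00) + (400.00)(133.33) + (-615.75)(59.00) = 860295.96 mm³
ΣAȳ = (8400.00)(35.00) + (5654.87)(95.46) + (400.00)(6.67) + (-615.75)(41.00) = 811261.50 mm³
x̄ = 860295.96 / 13839.11 = 62.16 mm
ȳ = 811261.50 / 13839.11 = 58.62 mm

x̄ = 62.16 mm, ȳ = 58.62 mm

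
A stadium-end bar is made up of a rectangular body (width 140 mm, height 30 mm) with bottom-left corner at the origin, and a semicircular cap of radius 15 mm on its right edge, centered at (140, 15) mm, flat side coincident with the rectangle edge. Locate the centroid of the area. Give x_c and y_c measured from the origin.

x_c = 75.93 mm, y_c = 15.00 mm

Part | A | x̄ᵢ | ȳᵢ | A·x̄ᵢ | A·ȳᵢ
rectangular body | 4200.00 | 70.00 | 15.00 | 294000.00 | 63000.00
semicircular end | 353.43 | 146.37 | 15.00 | 51730.08 | 5301.44
Σ | 4553.43 |  |  | 345730.08 | 68301.44
x_c = 345730.08 / 4553.43 = 75.93 mm
y_c = 68301.44 / 4553.43 = 15.00 mm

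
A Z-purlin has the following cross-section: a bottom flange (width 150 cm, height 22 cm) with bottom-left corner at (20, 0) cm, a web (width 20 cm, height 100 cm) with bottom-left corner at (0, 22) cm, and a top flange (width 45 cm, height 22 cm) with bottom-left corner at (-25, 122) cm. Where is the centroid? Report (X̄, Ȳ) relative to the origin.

bottom flange: A = 150 × 22 = 3300.00, centroid at (95.00, 11.00).
web: A = 20 × 100 = 2000.00, centroid at (10.00, 72.00).
top flange: A = 45 × 22 = 990.00, centroid at (-2.50, 133.00).
ΣA = 6290.00 cm²
ΣAX̄ = (3300.00)(95.00) + (2000.00)(10.00) + (990.00)(-2.50) = 331025.00 cm³
ΣAȲ = (3300.00)(11.00) + (2000.00)(72.00) + (990.00)(133.00) = 311970.00 cm³
X̄ = 331025.00 / 6290.00 = 52.63 cm
Ȳ = 311970.00 / 6290.00 = 49.60 cm

X̄ = 52.63 cm, Ȳ = 49.60 cm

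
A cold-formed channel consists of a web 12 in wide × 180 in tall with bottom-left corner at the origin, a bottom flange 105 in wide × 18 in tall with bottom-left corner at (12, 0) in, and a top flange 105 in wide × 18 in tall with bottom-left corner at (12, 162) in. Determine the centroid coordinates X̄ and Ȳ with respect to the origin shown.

web: A = 12 × 180 = 2160.00, centroid at (6.00, 90.00).
bottom flange: A = 105 × 18 = 1890.00, centroid at (64.50, 9.00).
top flange: A = 105 × 18 = 1890.00, centroid at (64.50, 171.00).
ΣA = 5940.00 in²
ΣAX̄ = (2160.00)(6.00) + (1890.00)(64.50) + (1890.00)(64.50) = 256770.00 in³
ΣAȲ = (2160.00)(90.00) + (1890.00)(9.00) + (1890.00)(171.00) = 534600.00 in³
X̄ = 256770.00 / 5940.00 = 43.23 in
Ȳ = 534600.00 / 5940.00 = 90.00 in

X̄ = 43.23 in, Ȳ = 90.00 in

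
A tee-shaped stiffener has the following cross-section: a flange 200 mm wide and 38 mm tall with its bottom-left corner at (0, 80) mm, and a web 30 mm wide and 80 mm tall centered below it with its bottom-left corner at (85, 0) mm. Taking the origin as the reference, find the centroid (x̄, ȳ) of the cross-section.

x̄ = 100.00 mm, ȳ = 84.84 mm

Part | A | x̄ᵢ | ȳᵢ | A·x̄ᵢ | A·ȳᵢ
web | 2400.00 | 100.00 | 40.00 | 240000.00 | 96000.00
flange | 7600.00 | 100.00 | 99.00 | 760000.00 | 752400.00
Σ | 10000.00 |  |  | 1000000.00 | 848400.00
x̄ = 1000000.00 / 10000.00 = 100.00 mm
ȳ = 848400.00 / 10000.00 = 84.84 mm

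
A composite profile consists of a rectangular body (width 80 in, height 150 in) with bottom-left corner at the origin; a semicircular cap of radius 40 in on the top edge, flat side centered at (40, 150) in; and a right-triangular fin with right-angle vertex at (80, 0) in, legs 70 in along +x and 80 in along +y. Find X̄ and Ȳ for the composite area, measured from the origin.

Part | A | x̄ᵢ | ȳᵢ | A·x̄ᵢ | A·ȳᵢ
rectangular body | 12000.00 | 40.00 | 75.00 | 480000.00 | 900000.00
semicircular top | 2513.27 | 40.00 | 166.98 | 100530.96 | 419657.79
triangular fin | 2800.00 | 103.33 | 26.67 | 289333.33 | 74666.67
Σ | 17313.27 |  |  | 869864.30 | 1394324.45
X̄ = 869864.30 / 17313.27 = 50.24 in
Ȳ = 1394324.45 / 17313.27 = 80.53 in

X̄ = 50.24 in, Ȳ = 80.53 in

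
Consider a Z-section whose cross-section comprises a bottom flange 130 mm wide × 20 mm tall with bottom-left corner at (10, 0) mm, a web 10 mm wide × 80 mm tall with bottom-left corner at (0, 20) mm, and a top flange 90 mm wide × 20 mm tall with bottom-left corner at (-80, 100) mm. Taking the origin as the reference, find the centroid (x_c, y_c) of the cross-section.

bottom flange: A = 130 × 20 = 2600.00, centroid at (75.00, 10.00).
web: A = 10 × 80 = 800.00, centroid at (5.00, 60.00).
top flange: A = 90 × 20 = 1800.00, centroid at (-35.00, 110.00).
ΣA = 5200.00 mm²
ΣAx_c = (2600.00)(75.00) + (800.00)(5.00) + (1800.00)(-35.00) = 136000.00 mm³
ΣAy_c = (2600.00)(10.00) + (800.00)(60.00) + (1800.00)(110.00) = 272000.00 mm³
x_c = 136000.00 / 5200.00 = 26.15 mm
y_c = 272000.00 / 5200.00 = 52.31 mm

x_c = 26.15 mm, y_c = 52.31 mm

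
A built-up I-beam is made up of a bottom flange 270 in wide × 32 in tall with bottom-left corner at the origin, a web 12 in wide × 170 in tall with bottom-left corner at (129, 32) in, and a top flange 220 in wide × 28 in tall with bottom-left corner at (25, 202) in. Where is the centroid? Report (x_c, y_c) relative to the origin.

bottom flange: A = 270 × 32 = 8640.00, centroid at (135.00, 16.00).
web: A = 12 × 170 = 2040.00, centroid at (135.00, 117.00).
top flange: A = 220 × 28 = 6160.00, centroid at (135.00, 216.00).
ΣA = 16840.00 in², ΣAx_c = 2273400.00 in³, ΣAy_c = 1707480.00 in³.
x_c = 2273400.00/16840.00 = 135.00 in; y_c = 1707480.00/16840.00 = 101.39 in.

x_c = 135.00 in, y_c = 101.39 in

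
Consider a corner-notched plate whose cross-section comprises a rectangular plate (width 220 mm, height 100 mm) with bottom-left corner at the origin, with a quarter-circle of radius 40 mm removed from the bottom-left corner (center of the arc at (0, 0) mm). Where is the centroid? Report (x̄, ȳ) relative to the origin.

x̄ = 115.64 mm, ȳ = 52.00 mm

plate: A = 220 × 100 = 22000.00, centroid at (110.00, 50.00).
removed quarter-circle: A = −¼π·40² = -1256.64, centroid at (16.98, 16.98).
ΣA = 20743.36 mm², ΣAx̄ = 2398666.67 mm³, ΣAȳ = 1078666.67 mm³.
x̄ = 2398666.67/20743.36 = 115.64 mm; ȳ = 1078666.67/20743.36 = 52.00 mm.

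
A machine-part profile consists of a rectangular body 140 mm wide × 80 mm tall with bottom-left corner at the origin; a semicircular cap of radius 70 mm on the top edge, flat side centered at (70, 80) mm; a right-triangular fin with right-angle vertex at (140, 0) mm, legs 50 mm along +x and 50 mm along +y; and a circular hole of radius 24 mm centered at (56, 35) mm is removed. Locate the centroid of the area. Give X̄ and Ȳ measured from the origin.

X̄ = 77.29 mm, Ȳ = 68.16 mm

Part | A | x̄ᵢ | ȳᵢ | A·x̄ᵢ | A·ȳᵢ
rectangular body | 11200.00 | 70.00 | 40.00 | 784000.00 | 448000.00
semicircular top | 7696.90 | 70.00 | 109.71 | 538783.14 | 844418.83
triangular fin | 1250.00 | 156.67 | 16.67 | 195833.33 | 20833.33
hole | -1809.56 | 56.00 | 35.00 | -101335.21 | -63334.51
Σ | 18337.34 |  |  | 1417281.26 | 1249917.65
X̄ = 1417281.26 / 18337.34 = 77.29 mm
Ȳ = 1249917.65 / 18337.34 = 68.16 mm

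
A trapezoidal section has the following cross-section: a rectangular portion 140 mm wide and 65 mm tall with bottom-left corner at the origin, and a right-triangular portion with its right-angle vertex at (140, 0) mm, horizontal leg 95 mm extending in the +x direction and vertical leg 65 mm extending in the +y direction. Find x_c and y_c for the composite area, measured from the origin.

rectangular portion: A = 140 × 65 = 9100.00, centroid at (70.00, 32.50).
triangular portion: A = ½·95·65 = 3087.50, centroid at (171.67, 21.67).
ΣA = 12187.50 mm², ΣAx_c = 1167020.83 mm³, ΣAy_c = 362645.83 mm³.
x_c = 1167020.83/12187.50 = 95.76 mm; y_c = 362645.83/12187.50 = 29.76 mm.

x_c = 95.76 mm, y_c = 29.76 mm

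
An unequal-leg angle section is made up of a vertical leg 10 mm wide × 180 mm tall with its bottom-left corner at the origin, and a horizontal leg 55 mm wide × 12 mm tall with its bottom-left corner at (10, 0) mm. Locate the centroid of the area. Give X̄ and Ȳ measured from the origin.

vertical leg: A = 10 × 180 = 1800.00, centroid at (5.00, 90.00).
horizontal leg: A = 55 × 12 = 660.00, centroid at (37.50, 6.00).
ΣA = 2460.00 mm², ΣAX̄ = 33750.00 mm³, ΣAȲ = 165960.00 mm³.
X̄ = 33750.00/2460.00 = 13.72 mm; Ȳ = 165960.00/2460.00 = 67.46 mm.

X̄ = 13.72 mm, Ȳ = 67.46 mm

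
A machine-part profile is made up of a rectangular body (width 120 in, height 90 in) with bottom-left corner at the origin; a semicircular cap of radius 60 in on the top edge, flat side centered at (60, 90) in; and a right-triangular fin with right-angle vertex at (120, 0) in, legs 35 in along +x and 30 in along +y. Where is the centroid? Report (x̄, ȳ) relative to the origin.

rectangular body: A = 120 × 90 = 10800.00, centroid at (60.00, 45.00).
semicircular top: A = ½π·60² = 5654.87, centroid at (60.00, 115.46).
triangular fin: A = ½·35·30 = 525.00, centroid at (131.67, 10.00).
ΣA = 16979.87 in²
ΣAx̄ = (10800.00)(60.00) + (5654.87)(60.00) + (525.00)(131.67) = 1056417.01 in³
ΣAȳ = (10800.00)(45.00) + (5654.87)(115.46) + (525.00)(10.00) = 1144188.01 in³
x̄ = 1056417.01 / 16979.87 = 62.22 in
ȳ = 1144188.01 / 16979.87 = 67.38 in

x̄ = 62.22 in, ȳ = 67.38 in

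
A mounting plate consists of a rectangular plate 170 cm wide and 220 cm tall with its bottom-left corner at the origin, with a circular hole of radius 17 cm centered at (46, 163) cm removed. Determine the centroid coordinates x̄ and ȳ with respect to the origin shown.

plate: A = 170 × 220 = 37400.00, centroid at (85.00, 110.00).
hole: A = −π·17² = -907.92, centroid at (46.00, 163.00).
ΣA = 36492.08 cm², ΣAx̄ = 3137235.67 cm³, ΣAȳ = 3966008.99 cm³.
x̄ = 3137235.67/36492.08 = 85.97 cm; ȳ = 3966008.99/36492.08 = 108.68 cm.

x̄ = 85.97 cm, ȳ = 108.68 cm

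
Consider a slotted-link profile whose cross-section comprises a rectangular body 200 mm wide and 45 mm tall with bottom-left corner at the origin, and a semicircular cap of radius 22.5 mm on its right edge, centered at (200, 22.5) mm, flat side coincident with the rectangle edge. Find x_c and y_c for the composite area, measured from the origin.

x_c = 108.89 mm, y_c = 22.50 mm

rectangular body: A = 200 × 45 = 9000.00, centroid at (100.00, 22.50).
semicircular end: A = ½π·22.5² = 795.22, centroid at (209.55, 22.50).
ΣA = 9795.22 mm², ΣAx_c = 1066636.88 mm³, ΣAy_c = 220392.35 mm³.
x_c = 1066636.88/9795.22 = 108.89 mm; y_c = 220392.35/9795.22 = 22.50 mm.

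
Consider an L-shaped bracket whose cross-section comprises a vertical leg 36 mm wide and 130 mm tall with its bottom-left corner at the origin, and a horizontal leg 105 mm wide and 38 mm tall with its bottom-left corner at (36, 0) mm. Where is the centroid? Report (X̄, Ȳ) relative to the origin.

X̄ = 50.44 mm, Ȳ = 43.83 mm

vertical leg: A = 36 × 130 = 4680.00, centroid at (18.00, 65.00).
horizontal leg: A = 105 × 38 = 3990.00, centroid at (88.50, 19.00).
ΣA = 8670.00 mm²
ΣAX̄ = (4680.00)(18.00) + (3990.00)(88.50) = 437355.00 mm³
ΣAȲ = (4680.00)(65.00) + (3990.00)(19.00) = 380010.00 mm³
X̄ = 437355.00 / 8670.00 = 50.44 mm
Ȳ = 380010.00 / 8670.00 = 43.83 mm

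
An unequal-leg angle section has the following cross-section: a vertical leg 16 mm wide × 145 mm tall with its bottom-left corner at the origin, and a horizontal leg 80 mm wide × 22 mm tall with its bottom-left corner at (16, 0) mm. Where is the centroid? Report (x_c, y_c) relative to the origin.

x_c = 28.71 mm, y_c = 45.97 mm

Part | A | x̄ᵢ | ȳᵢ | A·x̄ᵢ | A·ȳᵢ
vertical leg | 2320.00 | 8.00 | 72.50 | 18560.00 | 168200.00
horizontal leg | 1760.00 | 56.00 | 11.00 | 98560.00 | 19360.00
Σ | 4080.00 |  |  | 117120.00 | 187560.00
x_c = 117120.00 / 4080.00 = 28.71 mm
y_c = 187560.00 / 4080.00 = 45.97 mm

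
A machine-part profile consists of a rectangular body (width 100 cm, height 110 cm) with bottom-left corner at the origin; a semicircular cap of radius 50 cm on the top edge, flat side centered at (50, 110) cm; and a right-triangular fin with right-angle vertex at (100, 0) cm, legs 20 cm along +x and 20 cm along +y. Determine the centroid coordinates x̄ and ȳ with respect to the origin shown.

x̄ = 50.75 cm, ȳ = 74.15 cm

rectangular body: A = 100 × 110 = 11000.00, centroid at (50.00, 55.00).
semicircular top: A = ½π·50² = 3926.99, centroid at (50.00, 131.22).
triangular fin: A = ½·20·20 = 200.00, centroid at (106.67, 6.67).
ΣA = 15126.99 cm², ΣAx̄ = 767682.87 cm³, ΣAȳ = 1121635.66 cm³.
x̄ = 767682.87/15126.99 = 50.75 cm; ȳ = 1121635.66/15126.99 = 74.15 cm.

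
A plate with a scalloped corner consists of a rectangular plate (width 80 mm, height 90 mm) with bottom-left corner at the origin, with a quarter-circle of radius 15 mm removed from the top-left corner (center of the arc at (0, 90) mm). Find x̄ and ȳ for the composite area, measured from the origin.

x̄ = 40.85 mm, ȳ = 44.03 mm

plate: A = 80 × 90 = 7200.00, centroid at (40.00, 45.00).
removed quarter-circle: A = −¼π·15² = -176.71, centroid at (6.37, 83.63).
ΣA = 7023.29 mm², ΣAx̄ = 286875.00 mm³, ΣAȳ = 309220.69 mm³.
x̄ = 286875.00/7023.29 = 40.85 mm; ȳ = 309220.69/7023.29 = 44.03 mm.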